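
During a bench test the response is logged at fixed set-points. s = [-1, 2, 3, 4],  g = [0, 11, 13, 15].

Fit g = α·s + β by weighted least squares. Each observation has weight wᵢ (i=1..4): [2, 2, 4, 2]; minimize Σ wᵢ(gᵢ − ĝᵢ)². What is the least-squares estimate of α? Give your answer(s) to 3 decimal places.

α = 3.081

XᵀWX·[α, β]ᵀ = XᵀWg reads: 78·α + 22·β = 320;  22·α + 10·β = 104.
(Σwᵢ·s·s = 78, Σwᵢ·s = 22, Σwᵢ·1 = 10, Σwᵢ·s·g = 320, Σwᵢ·g = 104.)
Eliminating β: 10·(row 1) − 22·(row 2) gives 296·α = 10·320 − 22·104 = 912, so α = 114/37.
Then β = (104 − 22·(114/37))/10 = 134/37.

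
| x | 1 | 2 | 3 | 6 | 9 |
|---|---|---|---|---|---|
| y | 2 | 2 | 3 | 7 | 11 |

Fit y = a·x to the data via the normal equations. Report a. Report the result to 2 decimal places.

Sums needed: Σx·x = 131.
For Aᵀy: Σx·y = 156.
So AᵀA·[a]ᵀ = Aᵀy: [[131]]·[a]ᵀ = [156]ᵀ.
a = 156/131 = 1.19084.

a = 1.19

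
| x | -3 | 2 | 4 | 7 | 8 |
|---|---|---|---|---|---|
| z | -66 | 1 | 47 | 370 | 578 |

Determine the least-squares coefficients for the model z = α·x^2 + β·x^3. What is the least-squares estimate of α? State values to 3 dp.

α = -2.927

Normal-equation sums: Σx^2·x^2 = 6850, Σx^2·x^3 = 50388, Σx^3·x^3 = 384682.
And Σx^2·z = 55284, Σx^3·z = 427644.
AᵀA·[α, β]ᵀ = Aᵀz becomes [[6850, 50388]; [50388, 384682]]·[α, β]ᵀ = [55284, 427644]ᵀ.
Determinant 6850·384682 − 50388² = 96121156.
α = (55284·384682 − 50388·427644)/96121156 = -70341546/24030289; β = (6850·427644 − 50388·55284)/96121156 = 35927802/24030289.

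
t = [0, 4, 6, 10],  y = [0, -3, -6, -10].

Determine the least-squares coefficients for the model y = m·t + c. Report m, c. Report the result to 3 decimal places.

m = -1.019, c = 0.346

The normal system XᵀX·[m, c]ᵀ = Xᵀy is [[152, 20]; [20, 4]]·[m, c]ᵀ = [-148, -19]ᵀ.
Eliminating c: 4·(row 1) − 20·(row 2) gives 208·m = 4·(-148) − 20·(-19) = -212, so m = -53/52.
Then c = ((-19) − 20·(-53/52))/4 = 9/26.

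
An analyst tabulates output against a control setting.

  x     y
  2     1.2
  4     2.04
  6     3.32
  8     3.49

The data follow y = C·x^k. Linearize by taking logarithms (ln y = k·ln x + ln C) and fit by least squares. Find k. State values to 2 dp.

Taking logs, ln y = k·ln x + ln C, so regress ln y on ln x.
AᵀA = [[9.9367, 5.9506]; [5.9506, 4]], rhs = [5.8639, 3.3451]ᵀ  (here Σln x = 5.9506, Σ(ln x)² = 9.9367, Σln y = 3.3451, Σln x·ln y = 5.8639).
Δ = 9.9367·4 − (5.9506)² = 4.3368; k = (5.8639·4 − 5.9506·3.3451)/4.3368 = 0.81852, ln C = (9.9367·3.3451 − 5.9506·5.8639)/4.3368 = -0.38140.

k = 0.82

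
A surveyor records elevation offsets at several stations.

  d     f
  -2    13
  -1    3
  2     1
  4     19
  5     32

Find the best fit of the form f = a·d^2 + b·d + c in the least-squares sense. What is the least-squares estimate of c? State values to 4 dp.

c = -0.9499

The normal system MᵀM·[a, b, c]ᵀ = Mᵀf is [[914, 188, 50]; [188, 50, 8]; [50, 8, 5]]·[a, b, c]ᵀ = [1163, 209, 68]ᵀ.
Solving the 3×3 system (Gaussian elimination) gives a = 1985/1038, b = -989/346, c = -493/519.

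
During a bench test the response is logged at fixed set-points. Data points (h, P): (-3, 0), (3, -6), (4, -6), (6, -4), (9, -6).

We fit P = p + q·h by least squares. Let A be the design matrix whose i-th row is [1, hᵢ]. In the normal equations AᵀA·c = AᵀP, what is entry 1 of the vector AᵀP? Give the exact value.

-22

Entry 1 ↔ basis 1, so (AᵀP)_{1} = Σᵢ Pᵢ = (1)·(0) + (1)·(-6) + (1)·(-6) + (1)·(-4) + (1)·(-6) = -22.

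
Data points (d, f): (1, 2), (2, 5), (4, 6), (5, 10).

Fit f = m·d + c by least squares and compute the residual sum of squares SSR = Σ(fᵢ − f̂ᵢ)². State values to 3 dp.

Entries of AᵀA: Σd·d = 46, Σd = 12, Σ1 = 4.
And Σd·f = 86, Σf = 23.
AᵀA·[m, c]ᵀ = Aᵀf becomes [[46, 12]; [12, 4]]·[m, c]ᵀ = [86, 23]ᵀ.
Eliminating c: 4·(row 1) − 12·(row 2) gives 40·m = 4·86 − 12·23 = 68, so m = 17/10.
Then c = (23 − 12·(17/10))/4 = 13/20.
Residuals: -7/20, 19/20, -29/20, 17/20; SSR = 77/20.

SSR = 3.850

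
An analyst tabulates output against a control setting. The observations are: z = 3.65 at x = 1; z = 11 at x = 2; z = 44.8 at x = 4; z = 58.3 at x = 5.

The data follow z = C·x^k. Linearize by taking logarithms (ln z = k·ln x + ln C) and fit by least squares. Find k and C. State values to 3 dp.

Linearized form: ln z = k·ln x + ln C. From the 4 transformed points,
Σln x = 3.6889, Σ(ln x)² = 4.9926, Σln z = 11.5604, Σln x·ln z = 13.4764.
Equations: 4.9926·k + 3.6889·ln C = 13.4764;  3.6889·k + 4·ln C = 11.5604.
Slope k = (n·Σln x·ln z − Σln x·Σln z)/(n·Σ(ln x)² − (Σln x)²) = (4·13.4764 − 3.6889·11.5604)/6.3624 = 1.76987; ln C = (Σln z − k·Σln x)/n = 1.25790, so C = exp(1.25790) = 3.51803.

k = 1.770, C = 3.518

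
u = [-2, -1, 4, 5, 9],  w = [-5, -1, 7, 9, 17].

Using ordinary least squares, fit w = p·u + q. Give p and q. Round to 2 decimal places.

p = 1.90, q = -0.31

From the data, Σu·u = 127, Σu = 15, Σ1 = 5.
Right-hand side: Σu·w = 237, Σw = 27.
Eliminating q: 5·(row 1) − 15·(row 2) gives 410·p = 5·237 − 15·27 = 780, so p = 78/41.
Then q = (27 − 15·(78/41))/5 = -63/205.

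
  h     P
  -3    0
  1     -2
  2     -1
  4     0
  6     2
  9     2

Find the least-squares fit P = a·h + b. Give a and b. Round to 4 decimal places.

Setting ∂/∂a … = 0 gives: 147·a + 19·b = 26;  19·a + 6·b = 1.
(Σh·h = 147, Σh = 19, Σ1 = 6, Σh·P = 26, ΣP = 1.)
Determinant 147·6 − 19² = 521.
a = (26·6 − 19·1)/521 = 137/521; b = (147·1 − 19·26)/521 = -347/521.

a = 0.2630, b = -0.6660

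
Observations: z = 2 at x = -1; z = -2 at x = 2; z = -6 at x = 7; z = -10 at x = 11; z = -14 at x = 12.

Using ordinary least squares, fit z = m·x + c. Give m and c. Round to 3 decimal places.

Normal-equation sums: Σx·x = 319, Σx = 31, Σ1 = 5.
Moment sums: Σx·z = -326, Σz = -30.
det = 319·5 − 31² = 634.
m = ((-326)·5 − 31·(-30))/634 = -350/317; c = (319·(-30) − 31·(-326))/634 = 268/317.

m = -1.104, c = 0.845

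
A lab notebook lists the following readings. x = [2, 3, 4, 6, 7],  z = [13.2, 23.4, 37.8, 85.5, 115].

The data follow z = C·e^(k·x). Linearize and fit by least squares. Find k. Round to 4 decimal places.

With ln zᵢ as the transformed response and xᵢ as the regressor:
XᵀX = [[114.0000, 22.0000]; [22.0000, 5]], rhs = [89.0535, 18.5587]ᵀ  (here Σx = 22.0000, Σ(x)² = 114.0000, Σln z = 18.5587, Σx·ln z = 89.0535).
Slope k = (n·Σx·ln z − Σx·Σln z)/(n·Σ(x)² − (Σx)²) = (5·89.0535 − 22.0000·18.5587)/86.0000 = 0.42995; ln C = (Σln z − k·Σx)/n = 1.81995.

k = 0.4300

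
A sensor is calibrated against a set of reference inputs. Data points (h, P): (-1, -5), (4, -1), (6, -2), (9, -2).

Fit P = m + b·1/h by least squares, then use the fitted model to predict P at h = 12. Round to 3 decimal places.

P̂ = -1.920

Compute the Gram sums: Σ1 = 4, Σ1/h = -17/36, Σ1/h·1/h = 1429/1296.
Moment sums: ΣP = -10, Σ1/h·P = 151/36.
Eliminating b: (1429/1296)·(row 1) − (-17/36)·(row 2) gives (67/16)·m = (1429/1296)·(-10) − (-17/36)·(151/36) = -11723/1296, so m = -11723/5427.
Then b = ((151/36) − (-17/36)·(-11723/5427))/(1429/1296) = 1736/603.
At h = 12: P̂ = (-11723/5427)·(1) + (1736/603)·(1/12) = -10421/5427.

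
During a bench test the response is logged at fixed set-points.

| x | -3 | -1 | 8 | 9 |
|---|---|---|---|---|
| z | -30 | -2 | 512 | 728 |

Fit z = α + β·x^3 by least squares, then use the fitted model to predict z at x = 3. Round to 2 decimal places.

With design matrix A, AᵀA = [[4, 1213]; [1213, 794315]] and Aᵀz = [1208, 793668]ᵀ.
Eliminating β: 794315·(row 1) − 1213·(row 2) gives 1705891·α = 794315·1208 − 1213·793668 = -3186764, so α = -3186764/1705891.
Then β = (793668 − 1213·(-3186764/1705891))/794315 = 1709368/1705891.
At x = 3: ẑ = (-3186764/1705891)·(1) + (1709368/1705891)·(27) = 42966172/1705891.

ẑ = 25.19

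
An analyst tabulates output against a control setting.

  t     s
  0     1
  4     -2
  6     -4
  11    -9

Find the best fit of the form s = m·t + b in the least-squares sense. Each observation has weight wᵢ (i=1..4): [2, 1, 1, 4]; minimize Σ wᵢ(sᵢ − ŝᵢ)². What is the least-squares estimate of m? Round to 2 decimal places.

From the data, Σwᵢ·t·t = 536, Σwᵢ·t = 54, Σwᵢ·1 = 8.
Moment sums: Σwᵢ·t·s = -428, Σwᵢ·s = -40.
Δ = 536·8 − 54² = 1372.
m = ((-428)·8 − 54·(-40))/1372 = -316/343; b = (536·(-40) − 54·(-428))/1372 = 418/343.

m = -0.92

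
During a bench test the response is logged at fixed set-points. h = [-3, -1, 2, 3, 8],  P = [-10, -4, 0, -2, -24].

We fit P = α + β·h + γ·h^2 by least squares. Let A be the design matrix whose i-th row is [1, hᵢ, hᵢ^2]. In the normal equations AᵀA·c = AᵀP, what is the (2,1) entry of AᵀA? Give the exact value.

9

Row 2 ↔ basis h, column 1 ↔ basis 1, so (AᵀA)_{2,1} = Σᵢ h = (-3)·(1) + (-1)·(1) + (2)·(1) + (3)·(1) + (8)·(1) = 9.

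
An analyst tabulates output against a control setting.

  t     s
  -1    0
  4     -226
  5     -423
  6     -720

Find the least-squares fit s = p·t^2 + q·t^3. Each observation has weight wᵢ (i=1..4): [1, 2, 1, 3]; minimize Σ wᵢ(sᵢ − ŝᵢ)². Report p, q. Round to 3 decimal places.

Sums needed: Σwᵢ·t^2·t^2 = 5026, Σwᵢ·t^2·t^3 = 28500, Σwᵢ·t^3·t^3 = 163786.
And Σwᵢ·t^2·s = -95567, Σwᵢ·t^3·s = -548363.
Determinant 5026·163786 − 28500² = 10938436.
p = ((-95567)·163786 − 28500·(-548363))/10938436 = -12095581/5469218; q = (5026·(-548363) − 28500·(-95567))/10938436 = -16206469/5469218.

p = -2.212, q = -2.963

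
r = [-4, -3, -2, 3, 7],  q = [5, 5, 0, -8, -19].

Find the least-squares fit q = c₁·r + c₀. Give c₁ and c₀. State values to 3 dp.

Compute the Gram sums: Σr·r = 87, Σr = 1, Σ1 = 5.
For Aᵀq: Σr·q = -192, Σq = -17.
Eliminating c₀: 5·(row 1) − 1·(row 2) gives 434·c₁ = 5·(-192) − 1·(-17) = -943, so c₁ = -943/434.
Then c₀ = ((-17) − 1·(-943/434))/5 = -1287/434.

c₁ = -2.173, c₀ = -2.965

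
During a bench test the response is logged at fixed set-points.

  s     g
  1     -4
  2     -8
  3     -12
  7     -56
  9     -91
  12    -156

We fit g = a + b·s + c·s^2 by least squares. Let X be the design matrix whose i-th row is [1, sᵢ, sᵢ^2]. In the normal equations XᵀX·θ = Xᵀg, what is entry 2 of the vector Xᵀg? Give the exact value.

-3139

Entry 2 ↔ basis s, so (Xᵀg)_{2} = Σᵢ (s)·gᵢ = (1)·(-4) + (2)·(-8) + (3)·(-12) + (7)·(-56) + (9)·(-91) + (12)·(-156) = -3139.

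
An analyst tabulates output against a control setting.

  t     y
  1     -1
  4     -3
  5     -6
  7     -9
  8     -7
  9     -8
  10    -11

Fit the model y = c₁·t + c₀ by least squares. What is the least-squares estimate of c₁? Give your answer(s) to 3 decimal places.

Entries of AᵀA: Σt·t = 336, Σt = 44, Σ1 = 7.
For Aᵀy: Σt·y = -344, Σy = -45.
det = 336·7 − 44² = 416.
c₁ = ((-344)·7 − 44·(-45))/416 = -107/104; c₀ = (336·(-45) − 44·(-344))/416 = 1/26.

c₁ = -1.029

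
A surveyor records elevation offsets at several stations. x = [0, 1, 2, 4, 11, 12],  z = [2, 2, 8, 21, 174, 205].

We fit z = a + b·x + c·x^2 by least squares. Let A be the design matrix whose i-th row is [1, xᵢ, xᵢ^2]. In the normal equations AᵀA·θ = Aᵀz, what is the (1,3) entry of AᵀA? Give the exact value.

Row 1 ↔ basis 1, column 3 ↔ basis x^2, so (AᵀA)_{1,3} = Σᵢ x^2 = (1)·(0) + (1)·(1) + (1)·(4) + (1)·(16) + (1)·(121) + (1)·(144) = 286.

286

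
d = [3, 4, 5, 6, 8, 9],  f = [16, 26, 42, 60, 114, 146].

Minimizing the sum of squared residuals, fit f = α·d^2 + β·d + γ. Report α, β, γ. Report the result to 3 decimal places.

α = 2.257, β = -5.343, γ = 11.600

Normal-equation sums: Σd^2·d^2 = 12915, Σd^2·d = 1673, Σd^2 = 231, Σd·d = 231, Σd = 35, Σ1 = 6.
For Mᵀf: Σd^2·f = 22892, Σd·f = 2948, Σf = 404.
So MᵀM·[α, β, γ]ᵀ = Mᵀf: [[12915, 1673, 231]; [1673, 231, 35]; [231, 35, 6]]·[α, β, γ]ᵀ = [22892, 2948, 404]ᵀ.
Inverting the 3×3 Gram matrix, [α, β, γ]ᵀ = [79/35, -187/35, 58/5]ᵀ.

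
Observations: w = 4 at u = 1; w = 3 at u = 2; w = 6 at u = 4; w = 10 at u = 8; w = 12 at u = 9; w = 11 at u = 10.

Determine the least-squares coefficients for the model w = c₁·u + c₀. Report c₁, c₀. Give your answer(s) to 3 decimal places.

The normal equations are: 266·c₁ + 34·c₀ = 332;  34·c₁ + 6·c₀ = 46.
det = 266·6 − 34² = 440.
c₁ = (332·6 − 34·46)/440 = 107/110; c₀ = (266·46 − 34·332)/440 = 237/110.

c₁ = 0.973, c₀ = 2.155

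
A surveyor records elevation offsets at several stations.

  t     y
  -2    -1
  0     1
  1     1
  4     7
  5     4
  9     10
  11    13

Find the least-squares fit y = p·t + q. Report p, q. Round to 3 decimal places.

The normal equations are: 248·p + 28·q = 284;  28·p + 7·q = 35.
(Σt·t = 248, Σt = 28, Σ1 = 7, Σt·y = 284, Σy = 35.)
Eliminating q: 7·(row 1) − 28·(row 2) gives 952·p = 7·284 − 28·35 = 1008, so p = 18/17.
Then q = (35 − 28·(18/17))/7 = 13/17.

p = 1.059, q = 0.765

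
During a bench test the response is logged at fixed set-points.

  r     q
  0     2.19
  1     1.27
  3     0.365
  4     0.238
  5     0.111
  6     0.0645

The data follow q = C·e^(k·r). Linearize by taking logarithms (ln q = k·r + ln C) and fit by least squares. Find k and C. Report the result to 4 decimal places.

k = -0.5898, C = 2.2425

Linearized form: ln q = k·r + ln C. From the 6 transformed points,
Σr = 19.0000, Σ(r)² = 87.0000, Σln q = -6.3597, Σr·ln q = -35.9642.
Equations: 87.0000·k + 19.0000·ln C = -35.9642;  19.0000·k + 6·ln C = -6.3597.
Δ = 87.0000·6 − (19.0000)² = 161.0000; k = (-35.9642·6 − 19.0000·-6.3597)/161.0000 = -0.58975, ln C = (87.0000·-6.3597 − 19.0000·-35.9642)/161.0000 = 0.80759, so C = exp(0.80759) = 2.24249.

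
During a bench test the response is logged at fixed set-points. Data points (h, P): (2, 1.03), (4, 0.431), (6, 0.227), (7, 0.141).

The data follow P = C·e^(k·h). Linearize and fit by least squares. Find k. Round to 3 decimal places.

Let Y = ln P. Fitting Y = k·h + ln C by least squares:
Σh = 19.0000, Σ(h)² = 105.0000, Σln P = -4.2539, Σh·ln P = -25.9173.
Equations: 105.0000·k + 19.0000·ln C = -25.9173;  19.0000·k + 4·ln C = -4.2539.
Δ = 105.0000·4 − (19.0000)² = 59.0000; k = (-25.9173·4 − 19.0000·-4.2539)/59.0000 = -0.38721, ln C = (105.0000·-4.2539 − 19.0000·-25.9173)/59.0000 = 0.77576.

k = -0.387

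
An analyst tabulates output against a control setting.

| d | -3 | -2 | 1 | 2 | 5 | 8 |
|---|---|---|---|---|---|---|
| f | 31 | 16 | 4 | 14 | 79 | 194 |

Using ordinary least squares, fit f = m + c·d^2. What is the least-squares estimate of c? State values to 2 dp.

c = 3.00

Forming MᵀM = [[6, 107]; [107, 4835]] and Mᵀf = [338, 14794]ᵀ gives MᵀM·[m, c]ᵀ = Mᵀf.
Eliminating c: 4835·(row 1) − 107·(row 2) gives 17561·m = 4835·338 − 107·14794 = 51272, so m = 3016/1033.
Then c = (14794 − 107·(3016/1033))/4835 = 3094/1033.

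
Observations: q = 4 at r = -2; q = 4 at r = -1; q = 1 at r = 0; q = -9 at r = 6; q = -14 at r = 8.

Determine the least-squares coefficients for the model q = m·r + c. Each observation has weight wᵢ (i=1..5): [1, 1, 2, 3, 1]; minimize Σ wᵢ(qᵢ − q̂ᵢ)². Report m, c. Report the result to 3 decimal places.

From the data, Σwᵢ·r·r = 177, Σwᵢ·r = 23, Σwᵢ·1 = 8.
And Σwᵢ·r·q = -286, Σwᵢ·q = -31.
So MᵀWM·[m, c]ᵀ = MᵀWq: [[177, 23]; [23, 8]]·[m, c]ᵀ = [-286, -31]ᵀ.
Determinant 177·8 − 23² = 887.
m = ((-286)·8 − 23·(-31))/887 = -1575/887; c = (177·(-31) − 23·(-286))/887 = 1091/887.

m = -1.776, c = 1.230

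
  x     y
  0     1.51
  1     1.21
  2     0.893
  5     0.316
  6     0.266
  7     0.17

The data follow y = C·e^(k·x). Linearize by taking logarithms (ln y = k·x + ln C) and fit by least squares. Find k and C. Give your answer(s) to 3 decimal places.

Taking logs, ln y = k·x + ln C, so regress ln y on x.
AᵀA = [[115.0000, 21.0000]; [21.0000, 6]], rhs = [-26.1450, -3.7587]ᵀ  (here Σx = 21.0000, Σ(x)² = 115.0000, Σln y = -3.7587, Σx·ln y = -26.1450).
Slope k = (n·Σx·ln y − Σx·Σln y)/(n·Σ(x)² − (Σx)²) = (6·-26.1450 − 21.0000·-3.7587)/249.0000 = -0.31300; ln C = (Σln y − k·Σx)/n = 0.46907, so C = exp(0.46907) = 1.59851.

k = -0.313, C = 1.599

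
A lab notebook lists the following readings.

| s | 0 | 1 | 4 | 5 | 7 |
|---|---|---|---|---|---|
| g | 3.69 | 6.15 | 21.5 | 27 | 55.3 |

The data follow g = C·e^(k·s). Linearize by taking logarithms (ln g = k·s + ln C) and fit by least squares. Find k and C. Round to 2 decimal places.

Let Y = ln g. Fitting Y = k·s + ln C by least squares:
XᵀX = [[91.0000, 17.0000]; [17.0000, 5]], rhs = [58.6573, 13.4987]ᵀ  (here Σs = 17.0000, Σ(s)² = 91.0000, Σln g = 13.4987, Σs·ln g = 58.6573).
Solving (det = 166.0000): k = 0.38438, ln C = 1.39284, so C = exp(1.39284) = 4.02628.

k = 0.38, C = 4.03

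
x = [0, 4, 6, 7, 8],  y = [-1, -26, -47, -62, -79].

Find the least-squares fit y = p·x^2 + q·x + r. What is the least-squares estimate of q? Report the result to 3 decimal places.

q = -2.300

Sums needed: Σx^2·x^2 = 8049, Σx^2·x = 1135, Σx^2 = 165, Σx·x = 165, Σx = 25, Σ1 = 5.
Right-hand side: Σx^2·y = -10202, Σx·y = -1452, Σy = -215.
Inverting the 3×3 Gram matrix, [p, q, r]ᵀ = [-57/62, -23/10, -36/31]ᵀ.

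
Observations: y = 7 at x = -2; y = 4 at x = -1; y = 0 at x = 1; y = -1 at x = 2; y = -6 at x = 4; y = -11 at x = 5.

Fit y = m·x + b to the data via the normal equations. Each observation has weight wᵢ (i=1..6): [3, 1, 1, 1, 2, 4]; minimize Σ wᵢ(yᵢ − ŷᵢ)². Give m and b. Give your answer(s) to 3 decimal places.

From the data, Σwᵢ·x·x = 150, Σwᵢ·x = 24, Σwᵢ·1 = 12.
Right-hand side: Σwᵢ·x·y = -316, Σwᵢ·y = -32.
Normal equations: [[150, 24]; [24, 12]]·[m, b]ᵀ = [-316, -32]ᵀ.
Eliminating b: 12·(row 1) − 24·(row 2) gives 1224·m = 12·(-316) − 24·(-32) = -3024, so m = -42/17.
Then b = ((-32) − 24·(-42/17))/12 = 116/51.

m = -2.471, b = 2.275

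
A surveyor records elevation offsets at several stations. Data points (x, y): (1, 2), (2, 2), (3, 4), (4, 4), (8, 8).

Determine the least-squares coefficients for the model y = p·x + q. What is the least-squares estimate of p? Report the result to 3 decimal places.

Normal-equation sums: Σx·x = 94, Σx = 18, Σ1 = 5.
And Σx·y = 98, Σy = 20.
MᵀM·[p, q]ᵀ = Mᵀy becomes [[94, 18]; [18, 5]]·[p, q]ᵀ = [98, 20]ᵀ.
Δ = 94·5 − 18² = 146.
p = (98·5 − 18·20)/146 = 65/73; q = (94·20 − 18·98)/146 = 58/73.

p = 0.890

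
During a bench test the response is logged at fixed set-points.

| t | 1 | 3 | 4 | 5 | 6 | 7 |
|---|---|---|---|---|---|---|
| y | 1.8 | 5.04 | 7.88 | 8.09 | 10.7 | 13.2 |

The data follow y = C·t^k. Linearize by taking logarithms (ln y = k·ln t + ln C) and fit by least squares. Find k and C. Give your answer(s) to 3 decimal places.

k = 1.006, C = 1.772

Linearized form: ln y = k·ln t + ln C. From the 6 transformed points,
Over the data: Σln t = 7.8320, Σ(ln t)² = 12.7160, Σln y = 11.3106, Σln t·ln y = 17.2712.
Normal system: [[12.7160, 7.8320]; [7.8320, 6]]·[k, ln C]ᵀ = [17.2712, 11.3106]ᵀ.
Slope k = (n·Σln t·ln y − Σln t·Σln y)/(n·Σ(ln t)² − (Σln t)²) = (6·17.2712 − 7.8320·11.3106)/14.9557 = 1.00579; ln C = (Σln y − k·Σln t)/n = 0.57221, so C = exp(0.57221) = 1.77218.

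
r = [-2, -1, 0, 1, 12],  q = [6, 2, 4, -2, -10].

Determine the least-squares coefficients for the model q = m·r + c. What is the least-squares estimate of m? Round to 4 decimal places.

m = -1.0462

Forming MᵀM = [[150, 10]; [10, 5]] and Mᵀq = [-136, 0]ᵀ gives MᵀM·[m, c]ᵀ = Mᵀq.
Determinant 150·5 − 10² = 650.
m = ((-136)·5 − 10·0)/650 = -68/65; c = (150·0 − 10·(-136))/650 = 136/65.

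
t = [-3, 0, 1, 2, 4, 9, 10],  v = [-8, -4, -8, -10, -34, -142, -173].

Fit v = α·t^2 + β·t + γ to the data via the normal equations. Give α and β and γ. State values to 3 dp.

MᵀM·[α, β, γ]ᵀ = Mᵀv reads: 16915·α + 1775·β + 211·γ = -29466;  1775·α + 211·β + 23·γ = -3148;  211·α + 23·β + 7·γ = -379.
(Σt^2·t^2 = 16915, Σt^2·t = 1775, Σt^2 = 211, Σt·t = 211, Σt = 23, Σ1 = 7, Σt^2·v = -29466, Σt·v = -3148, Σv = -379.)
Solving the 3×3 system (Gaussian elimination) gives α = -12483/8404, β = -13775/6303, γ = -5017/2292.

α = -1.485, β = -2.185, γ = -2.189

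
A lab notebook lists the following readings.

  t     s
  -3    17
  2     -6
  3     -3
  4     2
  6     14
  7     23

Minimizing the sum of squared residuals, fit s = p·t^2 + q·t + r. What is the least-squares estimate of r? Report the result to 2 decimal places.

Entries of XᵀX: Σt^2·t^2 = 4131, Σt^2·t = 631, Σt^2 = 123, Σt·t = 123, Σt = 19, Σ1 = 6.
Moment sums: Σt^2·s = 1765, Σt·s = 181, Σs = 47.
Normal equations: [[4131, 631, 123]; [631, 123, 19]; [123, 19, 6]]·[p, q, r]ᵀ = [1765, 181, 47]ᵀ.
Inverting the 3×3 Gram matrix, [p, q, r]ᵀ = [63889/64212, -70895/21404, -33307/16053]ᵀ.

r = -2.07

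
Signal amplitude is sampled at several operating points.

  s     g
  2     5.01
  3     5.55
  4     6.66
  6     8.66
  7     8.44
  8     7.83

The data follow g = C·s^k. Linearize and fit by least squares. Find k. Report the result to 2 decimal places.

Taking logs, ln g = k·ln s + ln C, so regress ln g on ln s.
Σln s = 8.9952, Σ(ln s)² = 14.9303, Σln g = 11.5710, Σln s·ln g = 17.9262.
Normal system: [[14.9303, 8.9952]; [8.9952, 6]]·[k, ln C]ᵀ = [17.9262, 11.5710]ᵀ.
Δ = 14.9303·6 − (8.9952)² = 8.6686; k = (17.9262·6 − 8.9952·11.5710)/8.6686 = 0.40079, ln C = (14.9303·11.5710 − 8.9952·17.9262)/8.6686 = 1.32764.

k = 0.40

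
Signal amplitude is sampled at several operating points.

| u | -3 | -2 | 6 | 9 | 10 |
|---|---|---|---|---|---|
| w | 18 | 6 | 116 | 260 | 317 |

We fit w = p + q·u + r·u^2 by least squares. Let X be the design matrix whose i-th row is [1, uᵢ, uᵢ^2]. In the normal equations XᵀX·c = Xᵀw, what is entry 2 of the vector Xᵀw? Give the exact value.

6140

Entry 2 ↔ basis u, so (Xᵀw)_{2} = Σᵢ (u)·wᵢ = (-3)·(18) + (-2)·(6) + (6)·(116) + (9)·(260) + (10)·(317) = 6140.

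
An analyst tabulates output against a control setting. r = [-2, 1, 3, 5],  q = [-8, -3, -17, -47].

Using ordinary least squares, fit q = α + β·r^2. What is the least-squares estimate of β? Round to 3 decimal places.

Forming AᵀA = [[4, 39]; [39, 723]] and Aᵀq = [-75, -1363]ᵀ gives AᵀA·[α, β]ᵀ = Aᵀq.
Eliminating β: 723·(row 1) − 39·(row 2) gives 1371·α = 723·(-75) − 39·(-1363) = -1068, so α = -356/457.
Then β = ((-1363) − 39·(-356/457))/723 = -2527/1371.

β = -1.843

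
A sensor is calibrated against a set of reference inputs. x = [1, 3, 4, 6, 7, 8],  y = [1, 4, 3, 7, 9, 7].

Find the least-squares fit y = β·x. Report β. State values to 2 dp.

β = 1.06

The normal system MᵀM·[β]ᵀ = Mᵀy is [[175]]·[β]ᵀ = [186]ᵀ.
β = 186/175 = 1.06286.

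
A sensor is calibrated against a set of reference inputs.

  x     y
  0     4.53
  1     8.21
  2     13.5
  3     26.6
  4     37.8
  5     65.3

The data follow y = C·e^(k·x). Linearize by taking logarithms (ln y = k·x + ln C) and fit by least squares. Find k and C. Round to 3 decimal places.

k = 0.531, C = 4.742

Taking logs, ln y = k·x + ln C, so regress ln y on x.
XᵀX = [[55.0000, 15.0000]; [15.0000, 6]], rhs = [52.5777, 17.3110]ᵀ  (here Σx = 15.0000, Σ(x)² = 55.0000, Σln y = 17.3110, Σx·ln y = 52.5777).
Slope k = (n·Σx·ln y − Σx·Σln y)/(n·Σ(x)² − (Σx)²) = (6·52.5777 − 15.0000·17.3110)/105.0000 = 0.53144; ln C = (Σln y − k·Σx)/n = 1.55656, so C = exp(1.55656) = 4.74248.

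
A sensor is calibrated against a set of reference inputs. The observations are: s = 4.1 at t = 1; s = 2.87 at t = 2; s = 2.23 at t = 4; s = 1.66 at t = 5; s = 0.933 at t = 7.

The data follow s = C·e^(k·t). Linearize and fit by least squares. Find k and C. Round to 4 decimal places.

Let Y = ln s. Fitting Y = k·t + ln C by least squares:
Over the data: Σt = 19.0000, Σ(t)² = 95.0000, Σln s = 3.7048, Σt·ln s = 8.7763.
Normal system: [[95.0000, 19.0000]; [19.0000, 5]]·[k, ln C]ᵀ = [8.7763, 3.7048]ᵀ.
Solving (det = 114.0000): k = -0.23254, ln C = 1.62460, so C = exp(1.62460) = 5.07638.

k = -0.2325, C = 5.0764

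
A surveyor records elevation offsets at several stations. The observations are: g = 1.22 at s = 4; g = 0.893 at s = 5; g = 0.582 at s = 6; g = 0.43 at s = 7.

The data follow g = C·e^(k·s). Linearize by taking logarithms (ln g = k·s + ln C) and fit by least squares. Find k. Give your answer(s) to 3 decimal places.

Let Y = ln g. Fitting Y = k·s + ln C by least squares:
Σs = 22.0000, Σ(s)² = 126.0000, Σln g = -1.2996, Σs·ln g = -8.9259.
Equations: 126.0000·k + 22.0000·ln C = -8.9259;  22.0000·k + 4·ln C = -1.2996.
Δ = 126.0000·4 − (22.0000)² = 20.0000; k = (-8.9259·4 − 22.0000·-1.2996)/20.0000 = -0.35566, ln C = (126.0000·-1.2996 − 22.0000·-8.9259)/20.0000 = 1.63123.

k = -0.356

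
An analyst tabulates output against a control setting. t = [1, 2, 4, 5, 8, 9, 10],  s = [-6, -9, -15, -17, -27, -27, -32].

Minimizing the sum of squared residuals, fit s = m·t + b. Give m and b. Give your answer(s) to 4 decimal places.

m = -2.8081, b = -3.3547

From the data, Σt·t = 291, Σt = 39, Σ1 = 7.
And Σt·s = -948, Σs = -133.
Δ = 291·7 − 39² = 516.
m = ((-948)·7 − 39·(-133))/516 = -483/172; b = (291·(-133) − 39·(-948))/516 = -577/172.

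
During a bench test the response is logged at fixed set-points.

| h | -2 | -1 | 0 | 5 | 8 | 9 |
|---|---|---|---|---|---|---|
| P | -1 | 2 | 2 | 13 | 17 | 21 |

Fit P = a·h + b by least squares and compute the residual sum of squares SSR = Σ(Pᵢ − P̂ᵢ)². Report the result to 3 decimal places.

MᵀM·[a, b]ᵀ = MᵀP reads: 175·a + 19·b = 390;  19·a + 6·b = 54.
Eliminating b: 6·(row 1) − 19·(row 2) gives 689·a = 6·390 − 19·54 = 1314, so a = 1314/689.
Then b = (54 − 19·(1314/689))/6 = 2040/689.
Residuals: -101/689, 652/689, -662/689, 347/689, -839/689, 603/689; SSR = 2992/689.

SSR = 4.343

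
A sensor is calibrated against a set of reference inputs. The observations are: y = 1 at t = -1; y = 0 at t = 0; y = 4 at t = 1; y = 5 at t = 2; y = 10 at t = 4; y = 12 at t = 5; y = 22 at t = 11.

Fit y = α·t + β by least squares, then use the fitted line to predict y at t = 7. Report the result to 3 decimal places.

ŷ = 14.944

The normal system AᵀA·[α, β]ᵀ = Aᵀy is [[168, 22]; [22, 7]]·[α, β]ᵀ = [355, 54]ᵀ.
Δ = 168·7 − 22² = 692.
α = (355·7 − 22·54)/692 = 1297/692; β = (168·54 − 22·355)/692 = 631/346.
At t = 7: ŷ = (1297/692)·(7) + (631/346)·(1) = 10341/692.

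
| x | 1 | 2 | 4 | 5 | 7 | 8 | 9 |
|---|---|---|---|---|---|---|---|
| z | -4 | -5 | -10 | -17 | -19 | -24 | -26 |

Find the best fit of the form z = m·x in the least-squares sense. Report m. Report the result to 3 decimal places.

m = -2.908

Sums needed: Σx·x = 240.
For Mᵀz: Σx·z = -698.
So MᵀM·[m]ᵀ = Mᵀz: [[240]]·[m]ᵀ = [-698]ᵀ.
m = (-698)/240 = -2.90833.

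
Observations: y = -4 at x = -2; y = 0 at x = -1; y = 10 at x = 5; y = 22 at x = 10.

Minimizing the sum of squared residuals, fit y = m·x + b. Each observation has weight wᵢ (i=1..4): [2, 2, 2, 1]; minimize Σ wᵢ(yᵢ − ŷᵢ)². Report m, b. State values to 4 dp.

Sums needed: Σwᵢ·x·x = 160, Σwᵢ·x = 14, Σwᵢ·1 = 7.
And Σwᵢ·x·y = 336, Σwᵢ·y = 34.
Determinant 160·7 − 14² = 924.
m = (336·7 − 14·34)/924 = 67/33; b = (160·34 − 14·336)/924 = 184/231.

m = 2.0303, b = 0.7965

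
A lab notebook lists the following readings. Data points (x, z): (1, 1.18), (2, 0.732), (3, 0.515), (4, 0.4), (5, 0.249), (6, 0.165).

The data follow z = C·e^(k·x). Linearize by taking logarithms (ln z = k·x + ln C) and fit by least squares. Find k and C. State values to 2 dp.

With ln zᵢ as the transformed response and xᵢ as the regressor:
Σx = 21.0000, Σ(x)² = 91.0000, Σln z = -4.9185, Σx·ln z = -23.8767.
Equations: 91.0000·k + 21.0000·ln C = -23.8767;  21.0000·k + 6·ln C = -4.9185.
Slope k = (n·Σx·ln z − Σx·Σln z)/(n·Σ(x)² − (Σx)²) = (6·-23.8767 − 21.0000·-4.9185)/105.0000 = -0.38069; ln C = (Σln z − k·Σx)/n = 0.51269, so C = exp(0.51269) = 1.66977.

k = -0.38, C = 1.67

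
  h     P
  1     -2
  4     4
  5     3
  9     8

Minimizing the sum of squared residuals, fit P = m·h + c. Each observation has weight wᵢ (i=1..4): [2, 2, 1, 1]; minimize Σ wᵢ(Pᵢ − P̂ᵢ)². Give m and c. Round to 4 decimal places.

m = 1.2500, c = -2.5000

The normal system XᵀWX·[m, c]ᵀ = XᵀWP is [[140, 24]; [24, 6]]·[m, c]ᵀ = [115, 15]ᵀ.
det = 140·6 − 24² = 264.
m = (115·6 − 24·15)/264 = 5/4; c = (140·15 − 24·115)/264 = -5/2.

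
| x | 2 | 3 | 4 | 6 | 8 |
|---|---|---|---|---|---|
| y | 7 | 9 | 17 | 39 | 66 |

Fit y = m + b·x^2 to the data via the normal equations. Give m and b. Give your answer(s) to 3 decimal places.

m = 1.461, b = 1.013

The normal system MᵀM·[m, b]ᵀ = Mᵀy is [[5, 129]; [129, 5745]]·[m, b]ᵀ = [138, 6009]ᵀ.
det = 5·5745 − 129² = 12084.
m = (138·5745 − 129·6009)/12084 = 111/76; b = (5·6009 − 129·138)/12084 = 77/76.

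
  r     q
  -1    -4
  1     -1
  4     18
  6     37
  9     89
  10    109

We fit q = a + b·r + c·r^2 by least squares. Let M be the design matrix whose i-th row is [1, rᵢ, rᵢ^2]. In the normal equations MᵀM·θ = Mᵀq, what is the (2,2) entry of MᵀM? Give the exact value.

235

Row 2 ↔ basis r, column 2 ↔ basis r, so (MᵀM)_{2,2} = Σᵢ (r)·(r) = (-1)·(-1) + (1)·(1) + (4)·(4) + (6)·(6) + (9)·(9) + (10)·(10) = 235.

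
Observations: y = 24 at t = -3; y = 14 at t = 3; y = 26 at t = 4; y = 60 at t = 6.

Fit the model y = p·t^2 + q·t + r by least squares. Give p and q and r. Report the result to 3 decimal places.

p = 1.880, q = -1.631, r = 2.180

Forming XᵀX = [[1714, 280, 70]; [280, 70, 10]; [70, 10, 4]] and Xᵀy = [2918, 434, 124]ᵀ gives XᵀX·[p, q, r]ᵀ = Xᵀy.
Inverting the 3×3 Gram matrix, [p, q, r]ᵀ = [344/183, -1492/915, 133/61]ᵀ.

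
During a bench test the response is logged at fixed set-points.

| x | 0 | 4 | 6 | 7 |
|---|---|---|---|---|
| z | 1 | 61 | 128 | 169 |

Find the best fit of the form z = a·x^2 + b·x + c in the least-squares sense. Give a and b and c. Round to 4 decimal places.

a = 2.9892, b = 3.1333, c = 0.9548

Compute the Gram sums: Σx^2·x^2 = 3953, Σx^2·x = 623, Σx^2 = 101, Σx·x = 101, Σx = 17, Σ1 = 4.
And Σx^2·z = 13865, Σx·z = 2195, Σz = 359.
AᵀA·[a, b, c]ᵀ = Aᵀz becomes [[3953, 623, 101]; [623, 101, 17]; [101, 17, 4]]·[a, b, c]ᵀ = [13865, 2195, 359]ᵀ.
Row-reducing yields a = 278/93, b = 47/15, c = 148/155.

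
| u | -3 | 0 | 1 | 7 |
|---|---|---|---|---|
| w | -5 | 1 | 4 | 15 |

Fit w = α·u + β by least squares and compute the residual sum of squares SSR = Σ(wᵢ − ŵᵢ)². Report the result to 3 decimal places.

SSR = 0.749

The normal equations are: 59·α + 5·β = 124;  5·α + 4·β = 15.
(Σu·u = 59, Σu = 5, Σ1 = 4, Σu·w = 124, Σw = 15.)
det = 59·4 − 5² = 211.
α = (124·4 − 5·15)/211 = 421/211; β = (59·15 − 5·124)/211 = 265/211.
Residuals: -57/211, -54/211, 158/211, -47/211; SSR = 158/211.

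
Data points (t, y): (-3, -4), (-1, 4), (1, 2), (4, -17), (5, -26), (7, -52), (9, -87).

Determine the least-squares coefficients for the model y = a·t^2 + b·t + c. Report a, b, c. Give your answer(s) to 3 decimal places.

a = -1.033, b = -0.755, c = 3.525

Compute the Gram sums: Σt^2·t^2 = 9926, Σt^2·t = 1234, Σt^2 = 182, Σt·t = 182, Σt = 22, Σ1 = 7.
Moment sums: Σt^2·y = -10547, Σt·y = -1335, Σy = -180.
Normal equations: [[9926, 1234, 182]; [1234, 182, 22]; [182, 22, 7]]·[a, b, c]ᵀ = [-10547, -1335, -180]ᵀ.
Inverting the 3×3 Gram matrix, [a, b, c]ᵀ = [-267515/258888, -27929/36984, 76059/21574]ᵀ.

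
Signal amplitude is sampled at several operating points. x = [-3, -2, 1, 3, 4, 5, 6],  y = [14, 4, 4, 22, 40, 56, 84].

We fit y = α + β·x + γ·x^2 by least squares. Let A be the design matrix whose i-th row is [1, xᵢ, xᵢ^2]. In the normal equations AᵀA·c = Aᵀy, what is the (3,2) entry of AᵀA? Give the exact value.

Row 3 ↔ basis x^2, column 2 ↔ basis x, so (AᵀA)_{3,2} = Σᵢ (x^2)·(x) = (9)·(-3) + (4)·(-2) + (1)·(1) + (9)·(3) + (16)·(4) + (25)·(5) + (36)·(6) = 398.

398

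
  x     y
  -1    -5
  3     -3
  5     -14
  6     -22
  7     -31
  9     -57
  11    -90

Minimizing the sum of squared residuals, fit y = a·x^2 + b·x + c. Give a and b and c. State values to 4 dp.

a = -0.9396, b = 2.3164, c = -1.7283

Sums needed: Σx^2·x^2 = 25606, Σx^2·x = 2770, Σx^2 = 322, Σx·x = 322, Σx = 40, Σ1 = 7.
Moment sums: Σx^2·y = -18200, Σx·y = -1926, Σy = -222.
Normal equations: [[25606, 2770, 322]; [2770, 322, 40]; [322, 40, 7]]·[a, b, c]ᵀ = [-18200, -1926, -222]ᵀ.
Solving the 3×3 system (Gaussian elimination) gives a = -78691/83748, b = 27713/11964, c = -72371/41874.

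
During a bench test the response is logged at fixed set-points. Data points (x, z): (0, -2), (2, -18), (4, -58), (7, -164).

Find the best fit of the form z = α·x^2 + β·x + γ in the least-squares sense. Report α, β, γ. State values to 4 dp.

The normal equations are: 2673·α + 415·β + 69·γ = -9036;  415·α + 69·β + 13·γ = -1416;  69·α + 13·β + 4·γ = -242.
Solving the 3×3 system (Gaussian elimination) gives α = -4984/1639, β = -3030/1639, γ = -3338/1639.

α = -3.0409, β = -1.8487, γ = -2.0366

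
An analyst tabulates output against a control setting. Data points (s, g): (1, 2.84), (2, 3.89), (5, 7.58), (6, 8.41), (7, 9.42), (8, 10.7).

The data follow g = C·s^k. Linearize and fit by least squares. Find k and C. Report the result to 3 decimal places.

k = 0.645, C = 2.690

Taking logs, ln g = k·ln s + ln C, so regress ln g on ln s.
AᵀA = [[14.3918, 8.1197]; [8.1197, 6]], rhs = [17.3101, 11.1702]ᵀ  (here Σln s = 8.1197, Σ(ln s)² = 14.3918, Σln g = 11.1702, Σln s·ln g = 17.3101).
Slope k = (n·Σln s·ln g − Σln s·Σln g)/(n·Σ(ln s)² − (Σln s)²) = (6·17.3101 − 8.1197·11.1702)/20.4213 = 0.64450; ln C = (Σln g − k·Σln s)/n = 0.98951, so C = exp(0.98951) = 2.68992.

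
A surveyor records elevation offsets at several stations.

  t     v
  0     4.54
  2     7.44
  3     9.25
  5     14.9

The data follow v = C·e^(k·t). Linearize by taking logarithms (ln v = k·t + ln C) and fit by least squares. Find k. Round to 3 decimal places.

k = 0.237

Taking logs, ln v = k·t + ln C, so regress ln v on t.
Σt = 10.0000, Σ(t)² = 38.0000, Σln v = 8.4458, Σt·ln v = 24.1944.
Equations: 38.0000·k + 10.0000·ln C = 24.1944;  10.0000·k + 4·ln C = 8.4458.
Solving (det = 52.0000): k = 0.23692, ln C = 1.51915.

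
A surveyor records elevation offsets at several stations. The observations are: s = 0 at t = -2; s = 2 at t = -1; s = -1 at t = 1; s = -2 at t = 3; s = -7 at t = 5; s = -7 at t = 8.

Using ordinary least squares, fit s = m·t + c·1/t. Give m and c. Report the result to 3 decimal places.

m = -0.957, c = -0.083

The normal system AᵀA·[m, c]ᵀ = Aᵀs is [[104, 6]; [6, 34801/14400]]·[m, c]ᵀ = [-100, -713/120]ᵀ.
det = 104·(34801/14400) − 6² = 387613/1800.
m = ((-100)·(34801/14400) − 6·(-713/120))/(387613/1800) = -741685/775226; c = (104·(-713/120) − 6·(-100))/(387613/1800) = -32280/387613.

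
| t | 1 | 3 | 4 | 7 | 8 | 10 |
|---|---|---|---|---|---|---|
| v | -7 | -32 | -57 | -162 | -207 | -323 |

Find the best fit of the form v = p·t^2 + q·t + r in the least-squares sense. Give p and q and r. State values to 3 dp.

Sums needed: Σt^2·t^2 = 16835, Σt^2·t = 1947, Σt^2 = 239, Σt·t = 239, Σt = 33, Σ1 = 6.
Right-hand side: Σt^2·v = -54693, Σt·v = -6351, Σv = -788.
So AᵀA·[p, q, r]ᵀ = Aᵀv: [[16835, 1947, 239]; [1947, 239, 33]; [239, 33, 6]]·[p, q, r]ᵀ = [-54693, -6351, -788]ᵀ.
Solving the 3×3 system (Gaussian elimination) gives p = -419/134, q = -10521/15410, r = -23306/7705.

p = -3.127, q = -0.683, r = -3.025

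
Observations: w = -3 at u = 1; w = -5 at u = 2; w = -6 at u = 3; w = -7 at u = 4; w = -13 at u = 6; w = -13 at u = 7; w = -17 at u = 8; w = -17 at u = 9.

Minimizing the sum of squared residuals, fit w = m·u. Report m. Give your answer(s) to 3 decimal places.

Compute the Gram sums: Σu·u = 260.
And Σu·w = -517.
Normal equations: [[260]]·[m]ᵀ = [-517]ᵀ.
Hence m = -517 / 260 ≈ -1.98846.

m = -1.988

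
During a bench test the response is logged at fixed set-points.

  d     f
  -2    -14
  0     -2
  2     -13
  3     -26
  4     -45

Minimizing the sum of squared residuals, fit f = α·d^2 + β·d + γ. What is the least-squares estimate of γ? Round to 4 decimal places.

XᵀX·[α, β, γ]ᵀ = Xᵀf reads: 369·α + 91·β + 33·γ = -1062;  91·α + 33·β + 7·γ = -256;  33·α + 7·β + 5·γ = -100.
(Σd^2·d^2 = 369, Σd^2·d = 91, Σd^2 = 33, Σd·d = 33, Σd = 7, Σ1 = 5, Σd^2·f = -1062, Σd·f = -256, Σf = -100.)
Inverting the 3×3 Gram matrix, [α, β, γ]ᵀ = [-2581/938, 21/67, -2137/938]ᵀ.

γ = -2.2783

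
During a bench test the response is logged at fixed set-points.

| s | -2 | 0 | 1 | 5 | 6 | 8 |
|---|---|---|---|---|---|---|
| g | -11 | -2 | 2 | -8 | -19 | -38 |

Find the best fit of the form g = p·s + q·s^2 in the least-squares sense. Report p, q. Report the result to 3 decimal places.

Sums needed: Σs·s = 130, Σs·s^2 = 846, Σs^2·s^2 = 6034.
For Xᵀg: Σs·g = -434, Σs^2·g = -3358.
So XᵀX·[p, q]ᵀ = Xᵀg: [[130, 846]; [846, 6034]]·[p, q]ᵀ = [-434, -3358]ᵀ.
Determinant 130·6034 − 846² = 68704.
p = ((-434)·6034 − 846·(-3358))/68704 = 6941/2147; q = (130·(-3358) − 846·(-434))/68704 = -2168/2147.

p = 3.233, q = -1.010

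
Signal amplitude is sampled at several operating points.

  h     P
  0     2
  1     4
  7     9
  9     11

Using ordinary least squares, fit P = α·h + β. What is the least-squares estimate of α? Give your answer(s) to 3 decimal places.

α = 0.945

Compute the Gram sums: Σh·h = 131, Σh = 17, Σ1 = 4.
Right-hand side: Σh·P = 166, ΣP = 26.
det = 131·4 − 17² = 235.
α = (166·4 − 17·26)/235 = 222/235; β = (131·26 − 17·166)/235 = 584/235.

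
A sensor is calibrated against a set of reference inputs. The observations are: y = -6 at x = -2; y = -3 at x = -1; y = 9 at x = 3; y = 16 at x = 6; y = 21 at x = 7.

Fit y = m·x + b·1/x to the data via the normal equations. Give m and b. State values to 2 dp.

Sums needed: Σx·x = 99, Σx·1/x = 5, Σ1/x·1/x = 1243/882.
Moment sums: Σx·y = 285, Σ1/x·y = 44/3.
MᵀM·[m, b]ᵀ = Mᵀy becomes [[99, 5]; [5, 1243/882]]·[m, b]ᵀ = [285, 44/3]ᵀ.
Eliminating b: (1243/882)·(row 1) − 5·(row 2) gives (11223/98)·m = (1243/882)·285 − 5·(44/3) = 32175/98, so m = 3575/1247.
Then b = ((44/3) − 5·(3575/1247))/(1243/882) = 294/1247.

m = 2.87, b = 0.24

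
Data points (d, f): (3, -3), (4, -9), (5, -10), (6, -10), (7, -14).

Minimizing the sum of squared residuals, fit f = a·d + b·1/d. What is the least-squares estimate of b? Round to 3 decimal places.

b = 5.922

XᵀX·[a, b]ᵀ = Xᵀf reads: 135·a + 5·b = -253;  5·a + (46181/176400)·b = -107/12.
(Σd·d = 135, Σd·1/d = 5, Σ1/d·1/d = 46181/176400, Σd·f = -253, Σ1/d·f = -107/12.)
det = 135·(46181/176400) − 5² = 40543/3920.
a = ((-253)·(46181/176400) − 5·(-107/12))/(40543/3920) = -3819293/1824435; b = (135·(-107/12) − 5·(-253))/(40543/3920) = 240100/40543.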